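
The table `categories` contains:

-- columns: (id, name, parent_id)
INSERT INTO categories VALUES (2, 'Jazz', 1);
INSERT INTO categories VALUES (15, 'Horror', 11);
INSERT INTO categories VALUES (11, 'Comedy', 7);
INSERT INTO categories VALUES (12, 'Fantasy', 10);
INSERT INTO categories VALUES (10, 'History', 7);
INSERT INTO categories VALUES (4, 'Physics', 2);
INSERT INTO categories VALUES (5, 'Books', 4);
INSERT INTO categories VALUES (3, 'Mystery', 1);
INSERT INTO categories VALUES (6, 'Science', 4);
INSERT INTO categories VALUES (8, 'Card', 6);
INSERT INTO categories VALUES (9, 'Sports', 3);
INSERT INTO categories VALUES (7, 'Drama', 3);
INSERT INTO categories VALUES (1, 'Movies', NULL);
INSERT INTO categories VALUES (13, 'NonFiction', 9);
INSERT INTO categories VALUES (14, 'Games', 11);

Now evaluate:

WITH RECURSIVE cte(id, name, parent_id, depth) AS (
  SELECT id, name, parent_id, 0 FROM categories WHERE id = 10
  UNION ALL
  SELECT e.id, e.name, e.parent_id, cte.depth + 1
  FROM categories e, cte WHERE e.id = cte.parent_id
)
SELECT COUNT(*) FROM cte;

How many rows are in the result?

Base: id=10 (History), parent_id=7, depth 0.
Iteration 1: join on id=7 -> Drama (id 7, parent_id=3, depth 1).
Iteration 2: join on id=3 -> Mystery (id 3, parent_id=1, depth 2).
Iteration 3: join on id=1 -> Movies (id 1, parent_id=NULL, depth 3).
Iteration 4: parent_id is NULL; no match; recursion stops.
Total rows emitted: 4.

4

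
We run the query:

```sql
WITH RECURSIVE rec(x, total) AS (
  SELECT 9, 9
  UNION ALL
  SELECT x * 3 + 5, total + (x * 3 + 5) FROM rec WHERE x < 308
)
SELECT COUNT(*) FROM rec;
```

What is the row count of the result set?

4

Base: x=9, total=9.
Iteration 1: 9 < 308 holds -> x = 9 * 3 + 5 = 32, total = 9 + 32 = 41.
Iteration 2: 32 < 308 holds -> x = 32 * 3 + 5 = 101, total = 41 + 101 = 142.
Iteration 3: 101 < 308 holds -> x = 101 * 3 + 5 = 308, total = 142 + 308 = 450.
Iteration 4: 308 < 308 fails; recursion stops.
Total rows emitted: 4.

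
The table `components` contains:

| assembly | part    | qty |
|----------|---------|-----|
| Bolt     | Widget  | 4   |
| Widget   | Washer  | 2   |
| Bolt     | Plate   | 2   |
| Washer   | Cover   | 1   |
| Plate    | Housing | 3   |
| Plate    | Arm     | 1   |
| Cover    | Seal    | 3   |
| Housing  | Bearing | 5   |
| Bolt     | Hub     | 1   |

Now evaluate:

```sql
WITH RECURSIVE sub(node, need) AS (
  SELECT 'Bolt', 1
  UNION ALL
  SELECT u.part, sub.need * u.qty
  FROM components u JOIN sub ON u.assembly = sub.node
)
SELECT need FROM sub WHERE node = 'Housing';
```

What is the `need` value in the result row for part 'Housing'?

6

Base: (Bolt, need=1).
Iteration 1: components of {Bolt} -> Hub = 1*1 = 1, Plate = 1*2 = 2, Widget = 1*4 = 4.
Iteration 2: components of {Hub,Plate,Widget} -> Arm = 2*1 = 2, Housing = 2*3 = 6, Washer = 4*2 = 8.
Iteration 3: components of {Arm,Housing,Washer} -> Bearing = 6*5 = 30, Cover = 8*1 = 8.
Iteration 4: components of {Bearing,Cover} -> Seal = 8*3 = 24.
Iteration 5: no further components; recursion stops.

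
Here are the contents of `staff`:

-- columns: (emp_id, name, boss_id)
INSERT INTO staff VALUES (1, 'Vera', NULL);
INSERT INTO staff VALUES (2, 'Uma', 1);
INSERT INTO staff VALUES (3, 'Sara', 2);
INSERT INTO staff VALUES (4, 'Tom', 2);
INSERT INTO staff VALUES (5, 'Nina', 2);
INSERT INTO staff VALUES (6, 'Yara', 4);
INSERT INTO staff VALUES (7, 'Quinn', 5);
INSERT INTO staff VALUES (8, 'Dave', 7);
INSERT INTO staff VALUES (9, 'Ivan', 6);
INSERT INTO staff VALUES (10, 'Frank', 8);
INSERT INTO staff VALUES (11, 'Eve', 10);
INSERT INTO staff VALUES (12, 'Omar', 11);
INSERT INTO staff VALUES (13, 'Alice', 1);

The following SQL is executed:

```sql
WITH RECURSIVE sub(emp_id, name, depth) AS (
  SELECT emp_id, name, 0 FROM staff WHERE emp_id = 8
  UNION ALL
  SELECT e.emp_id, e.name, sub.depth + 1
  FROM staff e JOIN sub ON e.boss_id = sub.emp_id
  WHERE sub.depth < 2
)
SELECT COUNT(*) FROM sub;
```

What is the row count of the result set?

3

Base: emp_id=8 (Dave) at depth 0.
Iteration 1: rows with boss_id in {8} -> Frank (id 10, depth 1).
Iteration 2: rows with boss_id in {10} -> Eve (id 11, depth 2).
Iteration 3: depth < 2 fails for all current rows; recursion stops.
Total rows emitted: 3.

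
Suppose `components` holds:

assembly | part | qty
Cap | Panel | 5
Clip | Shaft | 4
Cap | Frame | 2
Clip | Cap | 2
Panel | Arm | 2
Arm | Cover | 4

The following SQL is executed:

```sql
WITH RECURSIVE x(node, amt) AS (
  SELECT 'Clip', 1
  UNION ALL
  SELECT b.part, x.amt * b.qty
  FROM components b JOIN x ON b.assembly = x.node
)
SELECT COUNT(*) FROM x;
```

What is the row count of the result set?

7

Base: (Clip, amt=1).
Iteration 1: components of {Clip} -> Cap = 1*2 = 2, Shaft = 1*4 = 4.
Iteration 2: components of {Cap,Shaft} -> Frame = 2*2 = 4, Panel = 2*5 = 10.
Iteration 3: components of {Frame,Panel} -> Arm = 10*2 = 20.
Iteration 4: components of {Arm} -> Cover = 20*4 = 80.
Iteration 5: no further components; recursion stops.
Total rows emitted: 7.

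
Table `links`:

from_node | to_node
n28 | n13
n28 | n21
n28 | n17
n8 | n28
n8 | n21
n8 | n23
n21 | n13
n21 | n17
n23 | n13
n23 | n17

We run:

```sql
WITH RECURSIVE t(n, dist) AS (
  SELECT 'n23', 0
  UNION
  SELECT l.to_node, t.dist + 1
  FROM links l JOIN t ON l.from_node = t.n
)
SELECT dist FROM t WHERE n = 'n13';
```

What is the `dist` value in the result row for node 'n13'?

Base: (n23, dist=0).
Iteration 1: edges from {n23} -> (n13, dist=1), (n17, dist=1).
Iteration 2: no outgoing edges from {n13,n17}; recursion stops.

1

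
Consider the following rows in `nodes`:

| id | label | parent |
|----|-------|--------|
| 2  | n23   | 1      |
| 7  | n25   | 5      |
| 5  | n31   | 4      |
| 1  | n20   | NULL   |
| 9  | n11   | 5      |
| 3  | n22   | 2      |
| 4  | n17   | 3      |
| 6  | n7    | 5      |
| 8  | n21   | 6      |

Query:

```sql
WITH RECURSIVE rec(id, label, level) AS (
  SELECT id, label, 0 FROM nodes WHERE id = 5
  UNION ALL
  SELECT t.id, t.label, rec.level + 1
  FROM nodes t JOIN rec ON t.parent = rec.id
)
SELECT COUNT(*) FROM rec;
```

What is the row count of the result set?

5

Base: id=5 (n31) at level 0.
Iteration 1: rows with parent in {5} -> n7 (id 6, level 1), n25 (id 7, level 1), n11 (id 9, level 1).
Iteration 2: rows with parent in {6,7,9} -> n21 (id 8, level 2).
Iteration 3: no rows with parent in {8}; recursion stops.
Total rows emitted: 5.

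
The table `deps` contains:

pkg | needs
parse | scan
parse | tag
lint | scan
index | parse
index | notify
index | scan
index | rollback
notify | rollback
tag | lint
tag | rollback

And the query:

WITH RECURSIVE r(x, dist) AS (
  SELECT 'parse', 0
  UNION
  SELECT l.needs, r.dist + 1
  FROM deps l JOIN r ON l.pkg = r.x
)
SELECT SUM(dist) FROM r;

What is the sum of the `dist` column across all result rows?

Base: (parse, dist=0).
Iteration 1: edges from {parse} -> (scan, dist=1), (tag, dist=1).
Iteration 2: edges from {scan,tag} -> (lint, dist=2), (rollback, dist=2).
Iteration 3: edges from {lint,rollback} -> (scan, dist=3).
Iteration 4: no outgoing edges from {scan}; recursion stops.
SUM(dist) = 0 + 1 + 1 + 2 + 2 + 3 = 9.

9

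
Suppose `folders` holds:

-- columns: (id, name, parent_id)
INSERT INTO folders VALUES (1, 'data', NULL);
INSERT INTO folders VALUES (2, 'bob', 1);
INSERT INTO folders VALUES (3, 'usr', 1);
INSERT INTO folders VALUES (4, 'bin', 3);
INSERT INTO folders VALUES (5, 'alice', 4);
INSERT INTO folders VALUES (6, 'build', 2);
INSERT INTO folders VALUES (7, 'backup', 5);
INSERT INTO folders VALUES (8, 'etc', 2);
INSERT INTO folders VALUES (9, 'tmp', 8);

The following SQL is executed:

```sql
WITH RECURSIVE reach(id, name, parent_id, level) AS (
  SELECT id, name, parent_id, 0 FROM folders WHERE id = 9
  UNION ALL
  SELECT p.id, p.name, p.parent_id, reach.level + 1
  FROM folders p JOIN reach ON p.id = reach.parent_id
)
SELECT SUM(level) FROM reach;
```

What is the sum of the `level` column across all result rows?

Base: id=9 (tmp), parent_id=8, level 0.
Iteration 1: join on id=8 -> etc (id 8, parent_id=2, level 1).
Iteration 2: join on id=2 -> bob (id 2, parent_id=1, level 2).
Iteration 3: join on id=1 -> data (id 1, parent_id=NULL, level 3).
Iteration 4: parent_id is NULL; no match; recursion stops.
SUM(level) = 0 + 1 + 2 + 3 = 6.

6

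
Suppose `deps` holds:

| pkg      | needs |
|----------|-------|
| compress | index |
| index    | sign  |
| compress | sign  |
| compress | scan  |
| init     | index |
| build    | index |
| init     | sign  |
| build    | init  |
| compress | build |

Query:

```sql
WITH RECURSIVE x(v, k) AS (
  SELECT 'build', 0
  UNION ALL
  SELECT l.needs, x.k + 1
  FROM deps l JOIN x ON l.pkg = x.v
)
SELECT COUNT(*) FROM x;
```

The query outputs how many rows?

7

Base: (build, k=0).
Iteration 1: edges from {build} -> (index, k=1), (init, k=1).
Iteration 2: edges from {index,init} -> (index, k=2), (sign, k=2) x2. [UNION ALL keeps all 3 new rows, including repeats]
Iteration 3: edges from {index,sign} -> (sign, k=3).
Iteration 4: no outgoing edges from {sign}; recursion stops.
Total rows emitted: 7.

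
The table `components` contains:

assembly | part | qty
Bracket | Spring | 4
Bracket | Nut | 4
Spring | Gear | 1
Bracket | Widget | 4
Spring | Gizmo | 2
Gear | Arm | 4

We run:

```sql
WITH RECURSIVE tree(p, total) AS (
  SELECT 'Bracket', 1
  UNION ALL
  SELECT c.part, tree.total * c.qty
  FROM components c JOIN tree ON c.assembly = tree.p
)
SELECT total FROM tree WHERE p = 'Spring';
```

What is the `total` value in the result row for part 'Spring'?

4

Base: (Bracket, total=1).
Iteration 1: components of {Bracket} -> Nut = 1*4 = 4, Spring = 1*4 = 4, Widget = 1*4 = 4.
Iteration 2: components of {Nut,Spring,Widget} -> Gear = 4*1 = 4, Gizmo = 4*2 = 8.
Iteration 3: components of {Gear,Gizmo} -> Arm = 4*4 = 16.
Iteration 4: no further components; recursion stops.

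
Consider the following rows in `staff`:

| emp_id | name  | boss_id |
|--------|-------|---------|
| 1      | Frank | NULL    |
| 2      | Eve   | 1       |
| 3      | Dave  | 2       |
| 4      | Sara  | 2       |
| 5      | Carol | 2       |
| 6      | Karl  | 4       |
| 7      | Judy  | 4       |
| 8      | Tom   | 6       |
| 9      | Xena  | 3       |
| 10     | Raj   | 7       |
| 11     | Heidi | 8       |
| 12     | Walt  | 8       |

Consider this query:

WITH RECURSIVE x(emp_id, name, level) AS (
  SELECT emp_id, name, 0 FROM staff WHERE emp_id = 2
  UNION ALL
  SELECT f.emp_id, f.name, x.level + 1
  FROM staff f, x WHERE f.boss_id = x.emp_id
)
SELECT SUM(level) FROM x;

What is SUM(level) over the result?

23

Base: emp_id=2 (Eve) at level 0.
Iteration 1: rows with boss_id in {2} -> Dave (id 3, level 1), Sara (id 4, level 1), Carol (id 5, level 1).
Iteration 2: rows with boss_id in {3,4,5} -> Karl (id 6, level 2), Judy (id 7, level 2), Xena (id 9, level 2).
Iteration 3: rows with boss_id in {6,7,9} -> Tom (id 8, level 3), Raj (id 10, level 3).
Iteration 4: rows with boss_id in {8,10} -> Heidi (id 11, level 4), Walt (id 12, level 4).
Iteration 5: no rows with boss_id in {11,12}; recursion stops.
SUM(level) = 0 + 1 + 1 + 1 + 2 + 2 + 2 + 3 + 3 + 4 + 4 = 23.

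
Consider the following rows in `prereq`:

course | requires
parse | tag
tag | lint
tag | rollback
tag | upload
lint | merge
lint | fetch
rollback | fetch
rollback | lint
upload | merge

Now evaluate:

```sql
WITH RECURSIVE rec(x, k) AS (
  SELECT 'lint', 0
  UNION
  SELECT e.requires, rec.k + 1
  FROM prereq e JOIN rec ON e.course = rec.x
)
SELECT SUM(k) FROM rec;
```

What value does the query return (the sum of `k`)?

2

Base: (lint, k=0).
Iteration 1: edges from {lint} -> (fetch, k=1), (merge, k=1).
Iteration 2: no outgoing edges from {fetch,merge}; recursion stops.
SUM(k) = 0 + 1 + 1 = 2.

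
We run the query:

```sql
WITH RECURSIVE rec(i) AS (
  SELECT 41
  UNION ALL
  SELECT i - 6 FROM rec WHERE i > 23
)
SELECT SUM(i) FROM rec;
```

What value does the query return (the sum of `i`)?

128

Base: i=41.
Iteration 1: 41 > 23 holds -> i = 41 - 6 = 35.
Iteration 2: 35 > 23 holds -> i = 35 - 6 = 29.
Iteration 3: 29 > 23 holds -> i = 29 - 6 = 23.
Iteration 4: 23 > 23 fails; recursion stops.
SUM(i) = 41 + 35 + 29 + 23 = 128.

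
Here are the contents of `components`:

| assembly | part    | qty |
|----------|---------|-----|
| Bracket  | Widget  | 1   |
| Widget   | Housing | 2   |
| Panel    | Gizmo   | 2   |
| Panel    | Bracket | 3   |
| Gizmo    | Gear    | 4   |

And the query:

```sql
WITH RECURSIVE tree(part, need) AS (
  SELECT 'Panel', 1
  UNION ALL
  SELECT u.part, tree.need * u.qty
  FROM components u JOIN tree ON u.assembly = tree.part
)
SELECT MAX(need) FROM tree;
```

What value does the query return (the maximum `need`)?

Base: (Panel, need=1).
Iteration 1: components of {Panel} -> Bracket = 1*3 = 3, Gizmo = 1*2 = 2.
Iteration 2: components of {Bracket,Gizmo} -> Gear = 2*4 = 8, Widget = 3*1 = 3.
Iteration 3: components of {Gear,Widget} -> Housing = 3*2 = 6.
Iteration 4: no further components; recursion stops.
need values: 1, 2, 3, 8, 3, 6; the maximum is 8.

8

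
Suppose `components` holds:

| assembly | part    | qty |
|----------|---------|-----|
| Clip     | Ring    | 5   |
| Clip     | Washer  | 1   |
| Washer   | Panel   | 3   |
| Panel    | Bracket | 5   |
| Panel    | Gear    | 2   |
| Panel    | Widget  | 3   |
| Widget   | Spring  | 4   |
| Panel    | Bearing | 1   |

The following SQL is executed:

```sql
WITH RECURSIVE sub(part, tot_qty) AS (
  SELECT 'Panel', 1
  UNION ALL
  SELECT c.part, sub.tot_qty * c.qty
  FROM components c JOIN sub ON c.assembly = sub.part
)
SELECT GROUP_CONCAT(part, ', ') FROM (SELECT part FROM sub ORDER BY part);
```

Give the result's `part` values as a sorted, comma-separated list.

Base: (Panel, tot_qty=1).
Iteration 1: components of {Panel} -> Bearing = 1*1 = 1, Bracket = 1*5 = 5, Gear = 1*2 = 2, Widget = 1*3 = 3.
Iteration 2: components of {Bearing,Bracket,Gear,Widget} -> Spring = 3*4 = 12.
Iteration 3: no further components; recursion stops.

Bearing, Bracket, Gear, Panel, Spring, Widget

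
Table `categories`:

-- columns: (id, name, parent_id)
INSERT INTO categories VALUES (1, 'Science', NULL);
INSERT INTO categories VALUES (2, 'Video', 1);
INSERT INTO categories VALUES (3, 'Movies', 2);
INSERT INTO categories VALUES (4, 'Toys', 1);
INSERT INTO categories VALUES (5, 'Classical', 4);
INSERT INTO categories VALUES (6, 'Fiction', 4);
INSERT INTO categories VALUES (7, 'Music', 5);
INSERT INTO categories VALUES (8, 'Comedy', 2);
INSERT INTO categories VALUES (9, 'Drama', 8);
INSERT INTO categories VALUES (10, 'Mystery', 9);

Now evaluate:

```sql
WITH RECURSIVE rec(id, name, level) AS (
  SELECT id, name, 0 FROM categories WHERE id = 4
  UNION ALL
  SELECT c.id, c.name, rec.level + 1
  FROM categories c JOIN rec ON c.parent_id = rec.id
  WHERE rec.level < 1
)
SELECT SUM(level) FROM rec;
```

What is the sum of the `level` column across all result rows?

Base: id=4 (Toys) at level 0.
Iteration 1: rows with parent_id in {4} -> Classical (id 5, level 1), Fiction (id 6, level 1).
Iteration 2: level < 1 fails for all current rows; recursion stops.
SUM(level) = 0 + 1 + 1 = 2.

2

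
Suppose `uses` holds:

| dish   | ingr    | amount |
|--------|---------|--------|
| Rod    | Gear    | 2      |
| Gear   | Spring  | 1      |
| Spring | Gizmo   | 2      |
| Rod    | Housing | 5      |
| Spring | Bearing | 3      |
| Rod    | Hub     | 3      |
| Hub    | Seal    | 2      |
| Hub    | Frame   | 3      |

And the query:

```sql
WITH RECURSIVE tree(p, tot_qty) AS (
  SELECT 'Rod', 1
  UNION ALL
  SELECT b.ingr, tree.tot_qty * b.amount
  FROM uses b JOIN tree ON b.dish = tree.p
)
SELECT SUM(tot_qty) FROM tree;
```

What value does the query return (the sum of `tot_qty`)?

38

Base: (Rod, tot_qty=1).
Iteration 1: components of {Rod} -> Gear = 1*2 = 2, Housing = 1*5 = 5, Hub = 1*3 = 3.
Iteration 2: components of {Gear,Housing,Hub} -> Frame = 3*3 = 9, Seal = 3*2 = 6, Spring = 2*1 = 2.
Iteration 3: components of {Frame,Seal,Spring} -> Bearing = 2*3 = 6, Gizmo = 2*2 = 4.
Iteration 4: no further components; recursion stops.
SUM(tot_qty) = 1 + 2 + 5 + 3 + 2 + 6 + 9 + 4 + 6 = 38.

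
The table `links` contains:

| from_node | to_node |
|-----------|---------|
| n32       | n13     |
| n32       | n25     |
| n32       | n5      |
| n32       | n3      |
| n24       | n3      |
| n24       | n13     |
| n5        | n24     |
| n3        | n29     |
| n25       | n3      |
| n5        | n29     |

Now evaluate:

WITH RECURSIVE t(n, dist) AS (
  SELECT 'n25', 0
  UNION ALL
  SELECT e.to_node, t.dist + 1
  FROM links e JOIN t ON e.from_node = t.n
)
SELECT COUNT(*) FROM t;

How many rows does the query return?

3

Base: (n25, dist=0).
Iteration 1: edges from {n25} -> (n3, dist=1).
Iteration 2: edges from {n3} -> (n29, dist=2).
Iteration 3: no outgoing edges from {n29}; recursion stops.
Total rows emitted: 3.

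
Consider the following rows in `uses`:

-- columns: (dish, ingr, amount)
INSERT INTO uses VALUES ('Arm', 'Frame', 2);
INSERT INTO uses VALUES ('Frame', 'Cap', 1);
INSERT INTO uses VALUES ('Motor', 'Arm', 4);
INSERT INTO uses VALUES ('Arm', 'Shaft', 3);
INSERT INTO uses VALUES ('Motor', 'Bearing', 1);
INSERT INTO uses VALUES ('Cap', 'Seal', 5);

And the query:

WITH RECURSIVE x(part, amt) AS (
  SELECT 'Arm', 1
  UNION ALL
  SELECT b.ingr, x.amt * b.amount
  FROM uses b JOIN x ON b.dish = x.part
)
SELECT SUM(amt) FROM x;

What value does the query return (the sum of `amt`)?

18

Base: (Arm, amt=1).
Iteration 1: components of {Arm} -> Frame = 1*2 = 2, Shaft = 1*3 = 3.
Iteration 2: components of {Frame,Shaft} -> Cap = 2*1 = 2.
Iteration 3: components of {Cap} -> Seal = 2*5 = 10.
Iteration 4: no further components; recursion stops.
SUM(amt) = 1 + 2 + 3 + 2 + 10 = 18.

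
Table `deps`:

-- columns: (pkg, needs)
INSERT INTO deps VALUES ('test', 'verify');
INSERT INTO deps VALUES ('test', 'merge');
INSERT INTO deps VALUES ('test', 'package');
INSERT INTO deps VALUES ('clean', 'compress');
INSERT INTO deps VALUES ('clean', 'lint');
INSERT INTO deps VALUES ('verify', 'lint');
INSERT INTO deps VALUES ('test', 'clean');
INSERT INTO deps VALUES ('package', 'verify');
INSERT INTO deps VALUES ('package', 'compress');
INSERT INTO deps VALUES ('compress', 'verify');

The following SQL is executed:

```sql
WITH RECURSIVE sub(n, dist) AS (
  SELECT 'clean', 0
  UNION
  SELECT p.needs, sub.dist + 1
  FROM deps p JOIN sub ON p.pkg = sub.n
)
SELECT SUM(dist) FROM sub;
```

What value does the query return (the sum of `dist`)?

Base: (clean, dist=0).
Iteration 1: edges from {clean} -> (compress, dist=1), (lint, dist=1).
Iteration 2: edges from {compress,lint} -> (verify, dist=2).
Iteration 3: edges from {verify} -> (lint, dist=3).
Iteration 4: no outgoing edges from {lint}; recursion stops.
SUM(dist) = 0 + 1 + 1 + 2 + 3 = 7.

7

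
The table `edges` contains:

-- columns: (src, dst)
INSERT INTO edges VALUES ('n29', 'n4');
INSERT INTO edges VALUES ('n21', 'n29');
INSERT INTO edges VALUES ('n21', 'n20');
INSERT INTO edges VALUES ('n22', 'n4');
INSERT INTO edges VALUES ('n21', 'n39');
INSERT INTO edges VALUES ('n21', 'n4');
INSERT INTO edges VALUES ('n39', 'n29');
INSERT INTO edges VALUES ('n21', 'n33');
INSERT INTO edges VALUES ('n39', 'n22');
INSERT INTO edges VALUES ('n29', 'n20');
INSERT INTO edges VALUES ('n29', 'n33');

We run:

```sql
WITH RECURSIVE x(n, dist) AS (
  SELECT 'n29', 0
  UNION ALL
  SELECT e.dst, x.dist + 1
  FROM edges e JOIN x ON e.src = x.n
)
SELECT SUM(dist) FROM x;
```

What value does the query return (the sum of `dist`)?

Base: (n29, dist=0).
Iteration 1: edges from {n29} -> (n20, dist=1), (n33, dist=1), (n4, dist=1).
Iteration 2: no outgoing edges from {n20,n33,n4}; recursion stops.
SUM(dist) = 0 + 1 + 1 + 1 = 3.

3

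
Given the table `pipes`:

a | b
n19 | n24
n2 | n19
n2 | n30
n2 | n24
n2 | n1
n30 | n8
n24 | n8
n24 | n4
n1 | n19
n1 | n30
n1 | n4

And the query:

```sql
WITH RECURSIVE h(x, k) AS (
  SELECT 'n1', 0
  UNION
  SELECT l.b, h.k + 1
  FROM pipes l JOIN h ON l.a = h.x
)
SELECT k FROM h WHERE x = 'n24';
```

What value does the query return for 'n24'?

2

Base: (n1, k=0).
Iteration 1: edges from {n1} -> (n19, k=1), (n30, k=1), (n4, k=1).
Iteration 2: edges from {n19,n30,n4} -> (n24, k=2), (n8, k=2).
Iteration 3: edges from {n24,n8} -> (n4, k=3), (n8, k=3).
Iteration 4: no outgoing edges from {n4,n8}; recursion stops.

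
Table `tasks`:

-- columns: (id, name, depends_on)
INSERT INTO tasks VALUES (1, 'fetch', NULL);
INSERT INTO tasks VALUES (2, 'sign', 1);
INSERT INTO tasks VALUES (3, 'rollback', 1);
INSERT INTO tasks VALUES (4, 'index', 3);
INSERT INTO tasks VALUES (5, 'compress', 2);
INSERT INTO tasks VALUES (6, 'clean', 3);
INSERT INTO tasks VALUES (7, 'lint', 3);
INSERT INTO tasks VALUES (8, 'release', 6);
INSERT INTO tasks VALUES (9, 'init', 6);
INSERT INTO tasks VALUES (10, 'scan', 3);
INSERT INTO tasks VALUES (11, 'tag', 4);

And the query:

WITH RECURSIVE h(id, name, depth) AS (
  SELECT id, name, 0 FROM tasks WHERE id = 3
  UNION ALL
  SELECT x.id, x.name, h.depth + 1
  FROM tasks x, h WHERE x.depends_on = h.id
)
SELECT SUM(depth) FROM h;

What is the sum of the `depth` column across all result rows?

Base: id=3 (rollback) at depth 0.
Iteration 1: rows with depends_on in {3} -> index (id 4, depth 1), clean (id 6, depth 1), lint (id 7, depth 1), scan (id 10, depth 1).
Iteration 2: rows with depends_on in {4,6,7,10} -> release (id 8, depth 2), init (id 9, depth 2), tag (id 11, depth 2).
Iteration 3: no rows with depends_on in {8,9,11}; recursion stops.
SUM(depth) = 0 + 1 + 1 + 1 + 1 + 2 + 2 + 2 = 10.

10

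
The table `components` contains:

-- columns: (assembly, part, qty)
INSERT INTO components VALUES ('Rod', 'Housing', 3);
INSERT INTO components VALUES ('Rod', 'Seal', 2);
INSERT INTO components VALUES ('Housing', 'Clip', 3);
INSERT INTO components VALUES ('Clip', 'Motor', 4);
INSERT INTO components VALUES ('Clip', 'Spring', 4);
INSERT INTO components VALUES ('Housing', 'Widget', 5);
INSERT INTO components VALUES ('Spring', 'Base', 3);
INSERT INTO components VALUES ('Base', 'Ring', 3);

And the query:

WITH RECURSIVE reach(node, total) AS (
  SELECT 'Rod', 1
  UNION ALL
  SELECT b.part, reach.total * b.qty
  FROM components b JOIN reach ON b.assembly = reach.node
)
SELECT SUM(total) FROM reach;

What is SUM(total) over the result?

Base: (Rod, total=1).
Iteration 1: components of {Rod} -> Housing = 1*3 = 3, Seal = 1*2 = 2.
Iteration 2: components of {Housing,Seal} -> Clip = 3*3 = 9, Widget = 3*5 = 15.
Iteration 3: components of {Clip,Widget} -> Motor = 9*4 = 36, Spring = 9*4 = 36.
Iteration 4: components of {Motor,Spring} -> Base = 36*3 = 108.
Iteration 5: components of {Base} -> Ring = 108*3 = 324.
Iteration 6: no further components; recursion stops.
SUM(total) = 1 + 3 + 2 + 9 + 15 + 36 + 36 + 108 + 324 = 534.

534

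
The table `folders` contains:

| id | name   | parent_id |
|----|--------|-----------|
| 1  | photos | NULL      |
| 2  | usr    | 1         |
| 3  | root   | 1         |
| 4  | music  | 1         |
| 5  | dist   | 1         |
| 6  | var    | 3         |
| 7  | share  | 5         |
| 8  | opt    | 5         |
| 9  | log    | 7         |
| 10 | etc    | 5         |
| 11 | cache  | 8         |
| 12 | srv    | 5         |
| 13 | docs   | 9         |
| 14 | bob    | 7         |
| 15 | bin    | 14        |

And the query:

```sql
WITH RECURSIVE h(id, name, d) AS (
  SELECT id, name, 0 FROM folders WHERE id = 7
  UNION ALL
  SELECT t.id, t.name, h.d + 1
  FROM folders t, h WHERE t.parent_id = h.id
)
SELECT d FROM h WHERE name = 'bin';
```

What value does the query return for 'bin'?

Base: id=7 (share) at d 0.
Iteration 1: rows with parent_id in {7} -> log (id 9, d 1), bob (id 14, d 1).
Iteration 2: rows with parent_id in {9,14} -> docs (id 13, d 2), bin (id 15, d 2).
Iteration 3: no rows with parent_id in {13,15}; recursion stops.

2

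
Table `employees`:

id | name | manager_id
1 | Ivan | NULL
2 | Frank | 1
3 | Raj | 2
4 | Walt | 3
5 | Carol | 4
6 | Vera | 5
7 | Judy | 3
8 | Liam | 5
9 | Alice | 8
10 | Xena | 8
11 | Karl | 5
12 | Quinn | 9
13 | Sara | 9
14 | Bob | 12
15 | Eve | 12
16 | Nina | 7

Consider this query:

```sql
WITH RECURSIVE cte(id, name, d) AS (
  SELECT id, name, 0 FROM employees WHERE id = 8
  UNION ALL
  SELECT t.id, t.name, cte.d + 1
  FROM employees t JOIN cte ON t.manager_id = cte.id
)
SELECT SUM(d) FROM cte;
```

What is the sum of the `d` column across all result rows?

Base: id=8 (Liam) at d 0.
Iteration 1: rows with manager_id in {8} -> Alice (id 9, d 1), Xena (id 10, d 1).
Iteration 2: rows with manager_id in {9,10} -> Quinn (id 12, d 2), Sara (id 13, d 2).
Iteration 3: rows with manager_id in {12,13} -> Bob (id 14, d 3), Eve (id 15, d 3).
Iteration 4: no rows with manager_id in {14,15}; recursion stops.
SUM(d) = 0 + 1 + 1 + 2 + 2 + 3 + 3 = 12.

12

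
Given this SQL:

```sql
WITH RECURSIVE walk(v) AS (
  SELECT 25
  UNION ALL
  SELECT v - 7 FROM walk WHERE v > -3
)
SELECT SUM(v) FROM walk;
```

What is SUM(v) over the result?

Base: v=25.
Iteration 1: 25 > -3 holds -> v = 25 - 7 = 18.
Iteration 2: 18 > -3 holds -> v = 18 - 7 = 11.
Iteration 3: 11 > -3 holds -> v = 11 - 7 = 4.
Iteration 4: 4 > -3 holds -> v = 4 - 7 = -3.
Iteration 5: -3 > -3 fails; recursion stops.
SUM(v) = 25 + 18 + 11 + 4 + -3 = 55.

55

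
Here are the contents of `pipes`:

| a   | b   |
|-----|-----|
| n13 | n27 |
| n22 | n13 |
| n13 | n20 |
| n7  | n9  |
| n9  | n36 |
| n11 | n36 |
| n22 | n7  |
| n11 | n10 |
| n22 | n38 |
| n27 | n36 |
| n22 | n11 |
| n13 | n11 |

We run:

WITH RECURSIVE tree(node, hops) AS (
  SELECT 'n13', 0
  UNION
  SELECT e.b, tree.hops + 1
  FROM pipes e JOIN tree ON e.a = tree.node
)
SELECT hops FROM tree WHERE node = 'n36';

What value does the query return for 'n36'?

2

Base: (n13, hops=0).
Iteration 1: edges from {n13} -> (n11, hops=1), (n20, hops=1), (n27, hops=1).
Iteration 2: edges from {n11,n20,n27} -> (n10, hops=2), (n36, hops=2). [UNION drops 1 duplicate row(s)]
Iteration 3: no outgoing edges from {n10,n36}; recursion stops.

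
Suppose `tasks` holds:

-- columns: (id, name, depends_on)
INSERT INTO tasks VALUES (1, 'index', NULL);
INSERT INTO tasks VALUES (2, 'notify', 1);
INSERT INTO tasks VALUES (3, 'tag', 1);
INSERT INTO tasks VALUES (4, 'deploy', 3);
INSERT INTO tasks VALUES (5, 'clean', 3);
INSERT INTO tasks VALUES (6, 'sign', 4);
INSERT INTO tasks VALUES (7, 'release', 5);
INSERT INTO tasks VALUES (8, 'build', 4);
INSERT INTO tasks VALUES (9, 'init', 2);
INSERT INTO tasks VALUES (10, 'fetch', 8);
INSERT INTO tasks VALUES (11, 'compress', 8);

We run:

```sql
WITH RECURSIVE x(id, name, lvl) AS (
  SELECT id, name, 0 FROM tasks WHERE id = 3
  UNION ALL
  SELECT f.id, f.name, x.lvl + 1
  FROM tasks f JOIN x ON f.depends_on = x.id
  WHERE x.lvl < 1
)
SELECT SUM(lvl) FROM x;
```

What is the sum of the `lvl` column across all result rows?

Base: id=3 (tag) at lvl 0.
Iteration 1: rows with depends_on in {3} -> deploy (id 4, lvl 1), clean (id 5, lvl 1).
Iteration 2: lvl < 1 fails for all current rows; recursion stops.
SUM(lvl) = 0 + 1 + 1 = 2.

2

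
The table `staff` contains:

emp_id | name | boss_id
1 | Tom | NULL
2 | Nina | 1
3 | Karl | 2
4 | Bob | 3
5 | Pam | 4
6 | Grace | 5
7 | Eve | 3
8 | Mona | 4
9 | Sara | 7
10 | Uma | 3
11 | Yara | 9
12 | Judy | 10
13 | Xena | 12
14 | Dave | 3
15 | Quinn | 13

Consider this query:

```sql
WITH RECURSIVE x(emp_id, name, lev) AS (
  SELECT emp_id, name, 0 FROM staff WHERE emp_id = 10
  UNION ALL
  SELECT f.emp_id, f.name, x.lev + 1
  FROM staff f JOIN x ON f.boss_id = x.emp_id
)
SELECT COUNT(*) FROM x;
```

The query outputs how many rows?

Base: emp_id=10 (Uma) at lev 0.
Iteration 1: rows with boss_id in {10} -> Judy (id 12, lev 1).
Iteration 2: rows with boss_id in {12} -> Xena (id 13, lev 2).
Iteration 3: rows with boss_id in {13} -> Quinn (id 15, lev 3).
Iteration 4: no rows with boss_id in {15}; recursion stops.
Total rows emitted: 4.

4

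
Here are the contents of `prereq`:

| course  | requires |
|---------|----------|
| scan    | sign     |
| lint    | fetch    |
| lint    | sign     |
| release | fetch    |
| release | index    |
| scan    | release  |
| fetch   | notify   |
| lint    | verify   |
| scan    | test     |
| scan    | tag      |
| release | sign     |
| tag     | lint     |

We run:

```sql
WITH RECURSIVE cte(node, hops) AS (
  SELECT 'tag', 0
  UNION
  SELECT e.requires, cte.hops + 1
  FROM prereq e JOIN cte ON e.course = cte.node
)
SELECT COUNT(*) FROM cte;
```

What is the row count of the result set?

6

Base: (tag, hops=0).
Iteration 1: edges from {tag} -> (lint, hops=1).
Iteration 2: edges from {lint} -> (fetch, hops=2), (sign, hops=2), (verify, hops=2).
Iteration 3: edges from {fetch,sign,verify} -> (notify, hops=3).
Iteration 4: no outgoing edges from {notify}; recursion stops.
Total rows emitted: 6.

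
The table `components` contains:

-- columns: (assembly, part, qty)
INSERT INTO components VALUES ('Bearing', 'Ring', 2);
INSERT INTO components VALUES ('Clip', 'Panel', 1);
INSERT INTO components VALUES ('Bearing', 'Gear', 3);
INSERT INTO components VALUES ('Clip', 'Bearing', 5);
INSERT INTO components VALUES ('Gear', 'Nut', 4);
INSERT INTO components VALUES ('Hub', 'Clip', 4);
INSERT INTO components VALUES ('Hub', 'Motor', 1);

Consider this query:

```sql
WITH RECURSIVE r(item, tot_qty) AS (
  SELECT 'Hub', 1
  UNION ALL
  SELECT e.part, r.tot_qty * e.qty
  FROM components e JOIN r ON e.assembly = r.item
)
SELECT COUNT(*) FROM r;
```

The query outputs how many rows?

Base: (Hub, tot_qty=1).
Iteration 1: components of {Hub} -> Clip = 1*4 = 4, Motor = 1*1 = 1.
Iteration 2: components of {Clip,Motor} -> Bearing = 4*5 = 20, Panel = 4*1 = 4.
Iteration 3: components of {Bearing,Panel} -> Gear = 20*3 = 60, Ring = 20*2 = 40.
Iteration 4: components of {Gear,Ring} -> Nut = 60*4 = 240.
Iteration 5: no further components; recursion stops.
Total rows emitted: 8.

8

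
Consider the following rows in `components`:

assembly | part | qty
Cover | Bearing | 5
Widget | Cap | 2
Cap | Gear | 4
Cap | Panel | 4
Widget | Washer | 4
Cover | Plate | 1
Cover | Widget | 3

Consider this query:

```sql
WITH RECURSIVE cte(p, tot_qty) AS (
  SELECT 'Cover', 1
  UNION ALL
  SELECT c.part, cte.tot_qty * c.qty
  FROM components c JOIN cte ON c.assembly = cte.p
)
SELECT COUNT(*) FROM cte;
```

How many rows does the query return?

8

Base: (Cover, tot_qty=1).
Iteration 1: components of {Cover} -> Bearing = 1*5 = 5, Plate = 1*1 = 1, Widget = 1*3 = 3.
Iteration 2: components of {Bearing,Plate,Widget} -> Cap = 3*2 = 6, Washer = 3*4 = 12.
Iteration 3: components of {Cap,Washer} -> Gear = 6*4 = 24, Panel = 6*4 = 24.
Iteration 4: no further components; recursion stops.
Total rows emitted: 8.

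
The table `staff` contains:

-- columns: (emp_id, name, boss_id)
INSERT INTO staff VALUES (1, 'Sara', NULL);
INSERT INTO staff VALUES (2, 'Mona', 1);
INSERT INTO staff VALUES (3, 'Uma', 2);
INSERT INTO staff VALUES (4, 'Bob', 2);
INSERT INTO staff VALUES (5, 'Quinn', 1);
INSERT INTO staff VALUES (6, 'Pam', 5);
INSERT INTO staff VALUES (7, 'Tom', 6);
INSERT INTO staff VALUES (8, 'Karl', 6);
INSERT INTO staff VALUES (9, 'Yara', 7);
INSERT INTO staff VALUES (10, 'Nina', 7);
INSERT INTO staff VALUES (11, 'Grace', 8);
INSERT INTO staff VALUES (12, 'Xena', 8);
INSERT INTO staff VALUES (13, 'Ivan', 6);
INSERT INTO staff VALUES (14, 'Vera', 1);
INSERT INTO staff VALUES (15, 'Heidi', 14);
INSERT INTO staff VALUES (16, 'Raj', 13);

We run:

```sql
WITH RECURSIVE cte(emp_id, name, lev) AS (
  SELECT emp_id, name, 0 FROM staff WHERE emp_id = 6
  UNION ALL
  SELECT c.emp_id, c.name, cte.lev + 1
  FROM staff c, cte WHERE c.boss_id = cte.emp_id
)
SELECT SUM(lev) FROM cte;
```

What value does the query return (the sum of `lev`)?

13

Base: emp_id=6 (Pam) at lev 0.
Iteration 1: rows with boss_id in {6} -> Tom (id 7, lev 1), Karl (id 8, lev 1), Ivan (id 13, lev 1).
Iteration 2: rows with boss_id in {7,8,13} -> Yara (id 9, lev 2), Nina (id 10, lev 2), Grace (id 11, lev 2), Xena (id 12, lev 2), Raj (id 16, lev 2).
Iteration 3: no rows with boss_id in {9,10,11,12,16}; recursion stops.
SUM(lev) = 0 + 1 + 1 + 1 + 2 + 2 + 2 + 2 + 2 = 13.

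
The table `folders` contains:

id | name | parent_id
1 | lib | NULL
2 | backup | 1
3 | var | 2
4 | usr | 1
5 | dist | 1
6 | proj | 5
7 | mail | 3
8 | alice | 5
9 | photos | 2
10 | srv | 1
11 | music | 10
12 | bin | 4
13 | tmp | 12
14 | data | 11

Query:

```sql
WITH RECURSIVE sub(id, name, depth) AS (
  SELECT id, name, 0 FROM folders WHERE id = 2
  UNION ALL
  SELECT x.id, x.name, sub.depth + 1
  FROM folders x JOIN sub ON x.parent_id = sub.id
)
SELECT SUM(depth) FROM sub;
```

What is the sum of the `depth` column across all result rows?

4

Base: id=2 (backup) at depth 0.
Iteration 1: rows with parent_id in {2} -> var (id 3, depth 1), photos (id 9, depth 1).
Iteration 2: rows with parent_id in {3,9} -> mail (id 7, depth 2).
Iteration 3: no rows with parent_id in {7}; recursion stops.
SUM(depth) = 0 + 1 + 1 + 2 = 4.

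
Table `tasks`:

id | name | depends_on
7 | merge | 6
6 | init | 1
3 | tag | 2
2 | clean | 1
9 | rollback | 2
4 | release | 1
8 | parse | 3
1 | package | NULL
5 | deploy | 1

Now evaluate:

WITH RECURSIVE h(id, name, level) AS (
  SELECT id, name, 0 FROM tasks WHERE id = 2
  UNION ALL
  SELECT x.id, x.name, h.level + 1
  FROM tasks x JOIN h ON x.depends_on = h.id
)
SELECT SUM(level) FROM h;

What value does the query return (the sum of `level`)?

Base: id=2 (clean) at level 0.
Iteration 1: rows with depends_on in {2} -> tag (id 3, level 1), rollback (id 9, level 1).
Iteration 2: rows with depends_on in {3,9} -> parse (id 8, level 2).
Iteration 3: no rows with depends_on in {8}; recursion stops.
SUM(level) = 0 + 1 + 1 + 2 = 4.

4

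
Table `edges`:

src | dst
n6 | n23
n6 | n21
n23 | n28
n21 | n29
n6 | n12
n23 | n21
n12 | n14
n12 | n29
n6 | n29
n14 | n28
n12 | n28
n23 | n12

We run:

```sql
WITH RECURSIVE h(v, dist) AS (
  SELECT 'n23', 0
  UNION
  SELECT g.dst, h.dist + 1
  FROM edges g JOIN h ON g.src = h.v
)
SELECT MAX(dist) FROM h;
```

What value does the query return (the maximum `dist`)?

Base: (n23, dist=0).
Iteration 1: edges from {n23} -> (n12, dist=1), (n21, dist=1), (n28, dist=1).
Iteration 2: edges from {n12,n21,n28} -> (n14, dist=2), (n28, dist=2), (n29, dist=2). [UNION drops 1 duplicate row(s)]
Iteration 3: edges from {n14,n28,n29} -> (n28, dist=3).
Iteration 4: no outgoing edges from {n28}; recursion stops.
dist values: 0, 1, 1, 1, 2, 2, 2, 3; the maximum is 3.

3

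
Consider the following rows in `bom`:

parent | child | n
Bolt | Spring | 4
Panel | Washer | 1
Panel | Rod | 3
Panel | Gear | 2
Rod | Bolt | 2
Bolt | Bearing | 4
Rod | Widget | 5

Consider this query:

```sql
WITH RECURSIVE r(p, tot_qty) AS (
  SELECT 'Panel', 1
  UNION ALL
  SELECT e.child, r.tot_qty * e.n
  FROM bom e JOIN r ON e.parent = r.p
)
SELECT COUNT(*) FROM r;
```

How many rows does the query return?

Base: (Panel, tot_qty=1).
Iteration 1: components of {Panel} -> Gear = 1*2 = 2, Rod = 1*3 = 3, Washer = 1*1 = 1.
Iteration 2: components of {Gear,Rod,Washer} -> Bolt = 3*2 = 6, Widget = 3*5 = 15.
Iteration 3: components of {Bolt,Widget} -> Bearing = 6*4 = 24, Spring = 6*4 = 24.
Iteration 4: no further components; recursion stops.
Total rows emitted: 8.

8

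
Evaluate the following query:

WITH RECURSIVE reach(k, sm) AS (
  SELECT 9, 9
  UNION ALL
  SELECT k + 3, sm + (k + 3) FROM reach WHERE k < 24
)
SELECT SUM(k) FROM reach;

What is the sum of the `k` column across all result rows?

Base: k=9, sm=9.
Iteration 1: 9 < 24 holds -> k = 9 + 3 = 12, sm = 9 + 12 = 21.
Iteration 2: 12 < 24 holds -> k = 12 + 3 = 15, sm = 21 + 15 = 36.
Iteration 3: 15 < 24 holds -> k = 15 + 3 = 18, sm = 36 + 18 = 54.
Iteration 4: 18 < 24 holds -> k = 18 + 3 = 21, sm = 54 + 21 = 75.
Iteration 5: 21 < 24 holds -> k = 21 + 3 = 24, sm = 75 + 24 = 99.
Iteration 6: 24 < 24 fails; recursion stops.
SUM(k) = 9 + 12 + 15 + 18 + 21 + 24 = 99.

99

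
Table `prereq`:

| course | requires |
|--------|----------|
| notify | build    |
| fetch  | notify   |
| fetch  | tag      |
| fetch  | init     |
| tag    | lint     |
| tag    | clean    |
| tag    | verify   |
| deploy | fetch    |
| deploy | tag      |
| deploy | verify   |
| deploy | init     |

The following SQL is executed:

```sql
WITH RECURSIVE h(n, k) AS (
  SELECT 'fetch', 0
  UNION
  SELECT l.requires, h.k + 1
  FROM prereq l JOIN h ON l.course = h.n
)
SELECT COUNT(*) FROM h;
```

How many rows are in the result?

8

Base: (fetch, k=0).
Iteration 1: edges from {fetch} -> (init, k=1), (notify, k=1), (tag, k=1).
Iteration 2: edges from {init,notify,tag} -> (build, k=2), (clean, k=2), (lint, k=2), (verify, k=2).
Iteration 3: no outgoing edges from {build,clean,lint,verify}; recursion stops.
Total rows emitted: 8.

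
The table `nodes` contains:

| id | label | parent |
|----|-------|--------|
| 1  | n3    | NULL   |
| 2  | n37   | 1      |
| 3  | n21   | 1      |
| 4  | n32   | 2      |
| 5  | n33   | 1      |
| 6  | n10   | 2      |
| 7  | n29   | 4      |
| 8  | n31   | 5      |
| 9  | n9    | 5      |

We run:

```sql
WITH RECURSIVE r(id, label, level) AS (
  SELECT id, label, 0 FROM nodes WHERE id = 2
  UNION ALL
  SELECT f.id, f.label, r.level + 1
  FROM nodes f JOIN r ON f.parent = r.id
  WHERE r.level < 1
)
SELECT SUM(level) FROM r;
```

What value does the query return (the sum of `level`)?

2

Base: id=2 (n37) at level 0.
Iteration 1: rows with parent in {2} -> n32 (id 4, level 1), n10 (id 6, level 1).
Iteration 2: level < 1 fails for all current rows; recursion stops.
SUM(level) = 0 + 1 + 1 = 2.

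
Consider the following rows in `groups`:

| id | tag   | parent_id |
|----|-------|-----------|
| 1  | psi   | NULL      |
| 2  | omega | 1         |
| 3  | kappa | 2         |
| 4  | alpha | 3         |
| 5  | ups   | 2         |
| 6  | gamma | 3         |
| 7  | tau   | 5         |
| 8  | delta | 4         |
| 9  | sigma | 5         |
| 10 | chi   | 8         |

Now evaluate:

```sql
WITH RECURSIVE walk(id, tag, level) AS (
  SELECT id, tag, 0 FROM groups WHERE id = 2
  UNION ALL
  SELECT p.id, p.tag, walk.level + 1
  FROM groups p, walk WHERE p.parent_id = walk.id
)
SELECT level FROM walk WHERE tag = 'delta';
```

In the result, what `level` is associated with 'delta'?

Base: id=2 (omega) at level 0.
Iteration 1: rows with parent_id in {2} -> kappa (id 3, level 1), ups (id 5, level 1).
Iteration 2: rows with parent_id in {3,5} -> alpha (id 4, level 2), gamma (id 6, level 2), tau (id 7, level 2), sigma (id 9, level 2).
Iteration 3: rows with parent_id in {4,6,7,9} -> delta (id 8, level 3).
Iteration 4: rows with parent_id in {8} -> chi (id 10, level 4).
Iteration 5: no rows with parent_id in {10}; recursion stops.

3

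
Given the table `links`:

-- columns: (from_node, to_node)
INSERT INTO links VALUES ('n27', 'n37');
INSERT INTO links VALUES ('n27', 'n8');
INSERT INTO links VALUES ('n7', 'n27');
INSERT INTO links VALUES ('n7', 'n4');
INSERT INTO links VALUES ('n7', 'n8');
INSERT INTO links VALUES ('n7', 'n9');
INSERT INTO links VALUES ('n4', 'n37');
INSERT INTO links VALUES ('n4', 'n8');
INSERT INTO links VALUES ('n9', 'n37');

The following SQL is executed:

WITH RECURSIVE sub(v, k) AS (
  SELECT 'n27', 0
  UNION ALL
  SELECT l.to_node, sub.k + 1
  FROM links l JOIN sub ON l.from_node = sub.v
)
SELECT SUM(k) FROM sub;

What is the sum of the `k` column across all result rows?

Base: (n27, k=0).
Iteration 1: edges from {n27} -> (n37, k=1), (n8, k=1).
Iteration 2: no outgoing edges from {n37,n8}; recursion stops.
SUM(k) = 0 + 1 + 1 = 2.

2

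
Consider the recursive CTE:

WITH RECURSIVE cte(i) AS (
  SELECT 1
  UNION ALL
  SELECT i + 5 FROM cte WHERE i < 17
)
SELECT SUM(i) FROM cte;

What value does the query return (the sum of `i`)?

55

Base: i=1.
Iteration 1: 1 < 17 holds -> i = 1 + 5 = 6.
Iteration 2: 6 < 17 holds -> i = 6 + 5 = 11.
Iteration 3: 11 < 17 holds -> i = 11 + 5 = 16.
Iteration 4: 16 < 17 holds -> i = 16 + 5 = 21.
Iteration 5: 21 < 17 fails; recursion stops.
SUM(i) = 1 + 6 + 11 + 16 + 21 = 55.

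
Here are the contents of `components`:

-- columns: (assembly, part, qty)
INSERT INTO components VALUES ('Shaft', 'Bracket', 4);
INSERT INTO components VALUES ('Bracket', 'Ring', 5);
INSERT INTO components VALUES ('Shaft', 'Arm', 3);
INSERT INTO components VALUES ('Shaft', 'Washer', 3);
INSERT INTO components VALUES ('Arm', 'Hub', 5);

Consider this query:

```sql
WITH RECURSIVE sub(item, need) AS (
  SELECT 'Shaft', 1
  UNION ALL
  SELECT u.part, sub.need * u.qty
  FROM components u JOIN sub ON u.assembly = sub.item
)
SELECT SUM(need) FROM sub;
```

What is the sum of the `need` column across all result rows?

46

Base: (Shaft, need=1).
Iteration 1: components of {Shaft} -> Arm = 1*3 = 3, Bracket = 1*4 = 4, Washer = 1*3 = 3.
Iteration 2: components of {Arm,Bracket,Washer} -> Hub = 3*5 = 15, Ring = 4*5 = 20.
Iteration 3: no further components; recursion stops.
SUM(need) = 1 + 4 + 3 + 3 + 20 + 15 = 46.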